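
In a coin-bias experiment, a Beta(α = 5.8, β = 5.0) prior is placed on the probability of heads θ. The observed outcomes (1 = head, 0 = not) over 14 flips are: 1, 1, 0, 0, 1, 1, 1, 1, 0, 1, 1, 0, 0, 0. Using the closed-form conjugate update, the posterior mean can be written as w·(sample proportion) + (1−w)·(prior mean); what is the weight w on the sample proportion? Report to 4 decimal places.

The Beta prior is conjugate to a Binomial/Bernoulli likelihood; the update adds successes to α and failures to β.
Posterior mean = (α₀+k)/(α₀+β₀+n) = [n/(α₀+β₀+n)]·(k/n) + [(α₀+β₀)/(α₀+β₀+n)]·α₀/(α₀+β₀), so only n and the prior enter the weight.
The weight on the data is w = n/(α₀+β₀+n) = 14/(5.8+5.0+14) = 14/24.8 = 0.5645.

0.5645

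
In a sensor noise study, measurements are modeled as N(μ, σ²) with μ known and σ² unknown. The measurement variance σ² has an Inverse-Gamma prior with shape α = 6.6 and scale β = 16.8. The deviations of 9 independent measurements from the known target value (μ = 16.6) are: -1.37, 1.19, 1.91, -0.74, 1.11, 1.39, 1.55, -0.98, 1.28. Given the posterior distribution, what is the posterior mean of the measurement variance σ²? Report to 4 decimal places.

2.4383

With known mean μ and an Inverse-Gamma(α, β) prior on σ², the Normal likelihood is conjugate: posterior is Inv-Gamma(α + n/2, β + Σ(xᵢ−μ)²/2).
Σ(xᵢ−μ)² = (-1.37)² + (1.19)² + (1.91)² + (-0.74)² + (1.11)² + (1.39)² + (1.55)² + (-0.98)² + (1.28)² = 15.6542.
Posterior: Inv-Gamma(6.6 + 9/2, 16.8 + 15.6542/2) = Inv-Gamma(11.10, 24.62710).
E[σ²|data] = β/(α−1) = 24.62710/10.10 = 2.4383.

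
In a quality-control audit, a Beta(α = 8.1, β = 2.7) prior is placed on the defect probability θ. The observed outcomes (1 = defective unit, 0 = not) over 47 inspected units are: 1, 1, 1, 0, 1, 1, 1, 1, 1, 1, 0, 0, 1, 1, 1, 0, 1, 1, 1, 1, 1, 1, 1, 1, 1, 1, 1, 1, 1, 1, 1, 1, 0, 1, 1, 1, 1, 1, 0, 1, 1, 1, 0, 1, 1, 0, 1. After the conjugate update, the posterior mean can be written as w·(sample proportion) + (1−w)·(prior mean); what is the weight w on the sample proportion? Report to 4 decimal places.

0.8131

The Beta prior is conjugate to a Binomial/Bernoulli likelihood; the update adds successes to α and failures to β.
Posterior mean = (α₀+k)/(α₀+β₀+n) = [n/(α₀+β₀+n)]·(k/n) + [(α₀+β₀)/(α₀+β₀+n)]·α₀/(α₀+β₀), so only n and the prior enter the weight.
The weight on the data is w = n/(α₀+β₀+n) = 47/(8.1+2.7+47) = 47/57.8 = 0.8131.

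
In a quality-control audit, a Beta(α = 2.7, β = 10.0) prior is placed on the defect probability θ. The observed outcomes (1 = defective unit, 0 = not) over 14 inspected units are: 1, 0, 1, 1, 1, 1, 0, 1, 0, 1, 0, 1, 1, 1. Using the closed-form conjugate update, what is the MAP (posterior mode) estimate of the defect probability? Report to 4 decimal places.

The Beta prior is conjugate to a Binomial/Bernoulli likelihood; the update adds successes to α and failures to β.
Posterior: Beta(α+k, β+n−k) = Beta(2.7+10, 10.0+4) = Beta(12.7, 14.0).
Mode of Beta(a,b) for a,b>1 is (a−1)/(a+b−2) = 11.7/24.7 = 0.4737.

0.4737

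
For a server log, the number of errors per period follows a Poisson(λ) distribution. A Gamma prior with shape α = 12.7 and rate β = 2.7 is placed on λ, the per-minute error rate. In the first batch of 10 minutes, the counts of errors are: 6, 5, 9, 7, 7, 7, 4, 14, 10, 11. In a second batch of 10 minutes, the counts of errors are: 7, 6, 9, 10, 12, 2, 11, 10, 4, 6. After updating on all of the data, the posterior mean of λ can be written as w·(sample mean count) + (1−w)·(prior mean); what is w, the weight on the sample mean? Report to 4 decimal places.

With a Gamma(shape α, rate β) prior, the Poisson likelihood is conjugate: the posterior is Gamma(α + ΣXᵢ, β + n).
Total number of minutes: n = 10 + 10 = 20.
Posterior mean = (α₀+S)/(β₀+n) = [n/(β₀+n)]·(S/n) + [β₀/(β₀+n)]·(α₀/β₀), so only n and β₀ enter the weight.
Weight on data w = n/(β₀+n) = 20/(2.7+20) = 20/22.7 = 0.8811.

0.8811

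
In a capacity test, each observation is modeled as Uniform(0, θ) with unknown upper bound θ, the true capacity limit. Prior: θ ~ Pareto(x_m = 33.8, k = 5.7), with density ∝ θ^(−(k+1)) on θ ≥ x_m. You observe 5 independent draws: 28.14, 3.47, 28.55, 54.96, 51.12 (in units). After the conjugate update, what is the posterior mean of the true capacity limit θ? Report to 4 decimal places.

60.6260

A Pareto(scale x_m, shape k) prior on the upper bound θ of Uniform(0, θ) is conjugate: posterior is Pareto(max(x_m, max xᵢ), k + n).
Sample maximum = 54.96; prior scale x_m = 33.8 → posterior scale = max = 54.96.
Posterior shape = 5.7 + 5 = 10.7.
E[θ|data] = k·x_m/(k−1) = 10.7·54.96/9.7 = 60.6260.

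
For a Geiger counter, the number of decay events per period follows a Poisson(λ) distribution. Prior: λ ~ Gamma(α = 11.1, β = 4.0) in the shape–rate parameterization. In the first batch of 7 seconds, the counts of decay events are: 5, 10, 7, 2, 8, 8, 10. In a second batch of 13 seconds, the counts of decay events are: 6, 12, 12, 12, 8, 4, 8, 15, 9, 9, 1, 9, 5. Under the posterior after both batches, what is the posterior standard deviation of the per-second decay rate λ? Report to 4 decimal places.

With a Gamma(shape α, rate β) prior, the Poisson likelihood is conjugate: the posterior is Gamma(α + ΣXᵢ, β + n).
Batch 1: sum of counts S = 50 over n = 7 seconds.
After batch 1: Gamma(α+S, β+n) = Gamma(11.1+50, 4.0+7) = Gamma(61.1, 11.0).
Batch 2: sum of counts S = 110 over n = 13 seconds.
After batch 2: Gamma(α+S, β+n) = Gamma(61.1+110, 11.0+13) = Gamma(171.1, 24.0).
SD = √α/β = √171.1/24.0 = 0.5450.

0.5450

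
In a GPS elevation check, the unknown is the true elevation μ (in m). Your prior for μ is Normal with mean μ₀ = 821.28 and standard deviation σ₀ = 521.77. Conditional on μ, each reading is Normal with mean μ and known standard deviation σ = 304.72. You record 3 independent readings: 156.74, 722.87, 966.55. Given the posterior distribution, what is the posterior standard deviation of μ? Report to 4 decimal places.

166.7087

For Normal data with known variance σ², a Normal(μ₀, σ₀²) prior on μ is conjugate. Posterior precision = 1/σ₀² + n/σ²; posterior mean is the precision-weighted average of μ₀ and x̄.
σ₀² = 521.77² = 272243.9329, σ² = 304.72² = 92854.2784; σ² + n·σ₀² = 92854.2784 + 3·272243.9329 = 909586.0771.
Posterior precision = 1/σ₀² + n/σ² = 1/272243.9329 + 3/92854.2784 = (σ² + n·σ₀²)/(σ₀²σ²) = 909586.0771/(272243.9329·92854.2784); posterior variance σₙ² = σ₀²σ²/(σ² + n·σ₀²) = 272243.9329·92854.2784/909586.0771 = 27791.777573.
Posterior SD = √σₙ² = √(272243.9329·92854.2784/909586.0771) = 166.7087.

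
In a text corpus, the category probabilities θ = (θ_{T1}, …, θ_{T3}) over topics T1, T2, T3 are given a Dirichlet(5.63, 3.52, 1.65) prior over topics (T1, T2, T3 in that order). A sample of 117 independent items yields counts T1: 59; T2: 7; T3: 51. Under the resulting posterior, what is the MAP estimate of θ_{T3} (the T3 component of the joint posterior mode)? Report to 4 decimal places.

The Dirichlet prior is conjugate to the Multinomial likelihood: each posterior αⱼ = prior αⱼ + observed count nⱼ.
Posterior concentration: (64.63, 10.52, 52.65), total = 127.80.
Joint mode component: (α_{T3}−1)/(Σα−K) = 51.65/124.80 = 0.4139.

0.4139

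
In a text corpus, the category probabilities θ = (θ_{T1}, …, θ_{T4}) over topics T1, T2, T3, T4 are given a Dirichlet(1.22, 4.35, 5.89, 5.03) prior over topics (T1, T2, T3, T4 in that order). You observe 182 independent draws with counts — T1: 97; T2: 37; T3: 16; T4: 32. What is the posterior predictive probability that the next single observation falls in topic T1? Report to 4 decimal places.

The Dirichlet prior is conjugate to the Multinomial likelihood: each posterior αⱼ = prior αⱼ + observed count nⱼ.
Posterior concentration: (98.22, 41.35, 21.89, 37.03), total = 198.49.
P(next = T1 | data) = α_{T1}/Σα = 0.4948.

0.4948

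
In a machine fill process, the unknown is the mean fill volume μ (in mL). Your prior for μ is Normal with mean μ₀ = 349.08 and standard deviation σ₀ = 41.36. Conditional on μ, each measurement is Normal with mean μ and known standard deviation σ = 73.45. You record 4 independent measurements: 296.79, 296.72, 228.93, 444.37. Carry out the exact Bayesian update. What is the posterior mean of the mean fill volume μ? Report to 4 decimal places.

330.9761

For Normal data with known variance σ², a Normal(μ₀, σ₀²) prior on μ is conjugate. Posterior precision = 1/σ₀² + n/σ²; posterior mean is the precision-weighted average of μ₀ and x̄.
Σxᵢ = 296.79 + 296.72 + 228.93 + 444.37 = 1266.81, so n·x̄ = 1266.81.
σ₀² = 41.36² = 1710.6496, σ² = 73.45² = 5394.9025; σ² + n·σ₀² = 5394.9025 + 4·1710.6496 = 12237.5009.
Posterior mean = (μ₀/σ₀² + n·x̄/σ²)/(1/σ₀² + n/σ²) = (σ²·μ₀ + σ₀²·n·x̄)/(σ² + n·σ₀²) = (5394.9025·349.08 + 1710.6496·1266.81)/12237.5009 = 4050320.584476/12237.5009 = 330.9761.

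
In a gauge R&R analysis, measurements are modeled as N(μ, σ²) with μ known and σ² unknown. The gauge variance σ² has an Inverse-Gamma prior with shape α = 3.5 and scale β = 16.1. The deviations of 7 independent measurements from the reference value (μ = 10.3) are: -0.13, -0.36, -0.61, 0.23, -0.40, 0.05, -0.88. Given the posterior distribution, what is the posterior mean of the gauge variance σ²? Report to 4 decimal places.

With known mean μ and an Inverse-Gamma(α, β) prior on σ², the Normal likelihood is conjugate: posterior is Inv-Gamma(α + n/2, β + Σ(xᵢ−μ)²/2).
Σ(xᵢ−μ)² = (-0.13)² + (-0.36)² + (-0.61)² + (0.23)² + (-0.40)² + (0.05)² + (-0.88)² = 1.5084.
Posterior: Inv-Gamma(3.5 + 7/2, 16.1 + 1.5084/2) = Inv-Gamma(7.00, 16.85420).
E[σ²|data] = β/(α−1) = 16.85420/6.00 = 2.8090.

2.8090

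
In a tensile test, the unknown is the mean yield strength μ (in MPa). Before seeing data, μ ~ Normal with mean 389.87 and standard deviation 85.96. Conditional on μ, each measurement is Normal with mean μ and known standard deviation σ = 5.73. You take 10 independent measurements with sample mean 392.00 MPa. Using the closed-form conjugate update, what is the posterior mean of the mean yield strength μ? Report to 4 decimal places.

391.9991

For Normal data with known variance σ², a Normal(μ₀, σ₀²) prior on μ is conjugate. Posterior precision = 1/σ₀² + n/σ²; posterior mean is the precision-weighted average of μ₀ and x̄.
n·x̄ = 10·392.00 = 3920.
σ₀² = 85.96² = 7389.1216, σ² = 5.73² = 32.8329; σ² + n·σ₀² = 32.8329 + 10·7389.1216 = 73924.0489.
Posterior mean = (μ₀/σ₀² + n·x̄/σ²)/(1/σ₀² + n/σ²) = (σ²·μ₀ + σ₀²·n·x̄)/(σ² + n·σ₀²) = (32.8329·389.87 + 7389.1216·3920)/73924.0489 = 28978157.234723/73924.0489 = 391.9991.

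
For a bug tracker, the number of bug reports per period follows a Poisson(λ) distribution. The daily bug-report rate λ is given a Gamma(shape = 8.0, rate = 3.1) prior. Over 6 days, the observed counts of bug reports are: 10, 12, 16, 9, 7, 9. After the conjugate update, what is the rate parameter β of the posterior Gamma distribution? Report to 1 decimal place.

9.1

With a Gamma(shape α, rate β) prior, the Poisson likelihood is conjugate: the posterior is Gamma(α + ΣXᵢ, β + n).
Sum of counts S = 63 over n = 6 days.
Posterior: Gamma(α+S, β+n) = Gamma(8.0+63, 3.1+6) = Gamma(71.0, 9.1).
Posterior β = 9.1.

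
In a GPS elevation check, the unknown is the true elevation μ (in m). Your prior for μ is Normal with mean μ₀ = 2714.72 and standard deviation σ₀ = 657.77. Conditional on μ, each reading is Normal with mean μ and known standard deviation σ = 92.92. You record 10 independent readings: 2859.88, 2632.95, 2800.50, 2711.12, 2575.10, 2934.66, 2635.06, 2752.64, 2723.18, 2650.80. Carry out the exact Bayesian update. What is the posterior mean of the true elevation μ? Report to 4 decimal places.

For Normal data with known variance σ², a Normal(μ₀, σ₀²) prior on μ is conjugate. Posterior precision = 1/σ₀² + n/σ²; posterior mean is the precision-weighted average of μ₀ and x̄.
Σxᵢ = 2859.88 + 2632.95 + 2800.50 + 2711.12 + 2575.10 + 2934.66 + 2635.06 + 2752.64 + 2723.18 + 2650.80 = 27275.89, so n·x̄ = 27275.89.
σ₀² = 657.77² = 432661.3729, σ² = 92.92² = 8634.1264; σ² + n·σ₀² = 8634.1264 + 10·432661.3729 = 4335247.8554.
Posterior mean = (μ₀/σ₀² + n·x̄/σ²)/(1/σ₀² + n/σ²) = (σ²·μ₀ + σ₀²·n·x̄)/(σ² + n·σ₀²) = (8634.1264·2714.72 + 432661.3729·27275.89)/4335247.8554 = 11824663250.089989/4335247.8554 = 2727.5634.

2727.5634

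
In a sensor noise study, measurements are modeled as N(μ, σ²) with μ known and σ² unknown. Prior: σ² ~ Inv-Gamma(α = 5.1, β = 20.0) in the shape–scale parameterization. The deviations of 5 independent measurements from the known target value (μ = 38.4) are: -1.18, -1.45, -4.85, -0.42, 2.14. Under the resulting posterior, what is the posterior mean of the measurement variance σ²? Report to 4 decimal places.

5.4374

With known mean μ and an Inverse-Gamma(α, β) prior on σ², the Normal likelihood is conjugate: posterior is Inv-Gamma(α + n/2, β + Σ(xᵢ−μ)²/2).
Σ(xᵢ−μ)² = (-1.18)² + (-1.45)² + (-4.85)² + (-0.42)² + (2.14)² = 31.7734.
Posterior: Inv-Gamma(5.1 + 5/2, 20.0 + 31.7734/2) = Inv-Gamma(7.60, 35.88670).
E[σ²|data] = β/(α−1) = 35.88670/6.60 = 5.4374.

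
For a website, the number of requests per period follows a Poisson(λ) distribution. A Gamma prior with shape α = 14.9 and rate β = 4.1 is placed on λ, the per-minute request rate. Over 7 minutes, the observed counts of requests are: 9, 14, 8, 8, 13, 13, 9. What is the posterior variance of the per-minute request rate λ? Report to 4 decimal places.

0.7215

With a Gamma(shape α, rate β) prior, the Poisson likelihood is conjugate: the posterior is Gamma(α + ΣXᵢ, β + n).
Sum of counts S = 74 over n = 7 minutes.
Posterior: Gamma(α+S, β+n) = Gamma(14.9+74, 4.1+7) = Gamma(88.9, 11.1).
Var = α/β² = 88.9/11.1² = 0.7215.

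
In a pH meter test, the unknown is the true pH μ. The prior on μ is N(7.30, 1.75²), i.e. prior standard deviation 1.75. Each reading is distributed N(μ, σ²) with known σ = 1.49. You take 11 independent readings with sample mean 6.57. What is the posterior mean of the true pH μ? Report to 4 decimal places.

For Normal data with known variance σ², a Normal(μ₀, σ₀²) prior on μ is conjugate. Posterior precision = 1/σ₀² + n/σ²; posterior mean is the precision-weighted average of μ₀ and x̄.
n·x̄ = 11·6.57 = 72.27.
σ₀² = 1.75² = 3.0625, σ² = 1.49² = 2.2201; σ² + n·σ₀² = 2.2201 + 11·3.0625 = 35.9076.
Posterior mean = (μ₀/σ₀² + n·x̄/σ²)/(1/σ₀² + n/σ²) = (σ²·μ₀ + σ₀²·n·x̄)/(σ² + n·σ₀²) = (2.2201·7.30 + 3.0625·72.27)/35.9076 = 237.533605/35.9076 = 6.6151.

6.6151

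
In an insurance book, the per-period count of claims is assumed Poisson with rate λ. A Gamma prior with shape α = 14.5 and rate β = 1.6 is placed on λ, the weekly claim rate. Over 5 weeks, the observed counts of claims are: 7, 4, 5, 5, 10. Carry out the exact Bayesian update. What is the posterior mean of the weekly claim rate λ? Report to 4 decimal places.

With a Gamma(shape α, rate β) prior, the Poisson likelihood is conjugate: the posterior is Gamma(α + ΣXᵢ, β + n).
Sum of counts S = 31 over n = 5 weeks.
Posterior: Gamma(α+S, β+n) = Gamma(14.5+31, 1.6+5) = Gamma(45.5, 6.6).
Posterior mean = α/β = 45.5/6.6 = 6.8939.

6.8939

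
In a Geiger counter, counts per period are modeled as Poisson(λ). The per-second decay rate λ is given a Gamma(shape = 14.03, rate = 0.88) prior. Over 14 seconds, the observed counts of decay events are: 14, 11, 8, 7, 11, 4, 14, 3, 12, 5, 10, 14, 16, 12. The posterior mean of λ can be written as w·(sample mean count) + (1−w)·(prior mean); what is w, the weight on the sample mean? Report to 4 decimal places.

With a Gamma(shape α, rate β) prior, the Poisson likelihood is conjugate: the posterior is Gamma(α + ΣXᵢ, β + n).
Posterior mean = (α₀+S)/(β₀+n) = [n/(β₀+n)]·(S/n) + [β₀/(β₀+n)]·(α₀/β₀), so only n and β₀ enter the weight.
Weight on data w = n/(β₀+n) = 14/(0.88+14) = 14/14.88 = 0.9409.

0.9409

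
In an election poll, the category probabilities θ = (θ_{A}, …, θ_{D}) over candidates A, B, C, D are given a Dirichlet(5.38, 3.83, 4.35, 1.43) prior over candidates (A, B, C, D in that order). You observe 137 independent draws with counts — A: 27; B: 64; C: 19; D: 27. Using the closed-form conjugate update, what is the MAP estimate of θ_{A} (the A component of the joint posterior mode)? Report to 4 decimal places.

The Dirichlet prior is conjugate to the Multinomial likelihood: each posterior αⱼ = prior αⱼ + observed count nⱼ.
Posterior concentration: (32.38, 67.83, 23.35, 28.43), total = 151.99.
Joint mode component: (α_{A}−1)/(Σα−K) = 31.38/147.99 = 0.2120.

0.2120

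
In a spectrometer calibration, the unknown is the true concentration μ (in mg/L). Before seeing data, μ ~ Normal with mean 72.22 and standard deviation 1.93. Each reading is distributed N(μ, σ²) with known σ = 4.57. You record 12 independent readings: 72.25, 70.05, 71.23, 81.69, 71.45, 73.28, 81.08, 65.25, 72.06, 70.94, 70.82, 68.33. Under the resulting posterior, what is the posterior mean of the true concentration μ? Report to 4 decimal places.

For Normal data with known variance σ², a Normal(μ₀, σ₀²) prior on μ is conjugate. Posterior precision = 1/σ₀² + n/σ²; posterior mean is the precision-weighted average of μ₀ and x̄.
Σxᵢ = 72.25 + 70.05 + 71.23 + 81.69 + 71.45 + 73.28 + 81.08 + 65.25 + 72.06 + 70.94 + 70.82 + 68.33 = 868.43, so n·x̄ = 868.43.
σ₀² = 1.93² = 3.7249, σ² = 4.57² = 20.8849; σ² + n·σ₀² = 20.8849 + 12·3.7249 = 65.5837.
Posterior mean = (μ₀/σ₀² + n·x̄/σ²)/(1/σ₀² + n/σ²) = (σ²·μ₀ + σ₀²·n·x̄)/(σ² + n·σ₀²) = (20.8849·72.22 + 3.7249·868.43)/65.5837 = 4743.122385/65.5837 = 72.3217.

72.3217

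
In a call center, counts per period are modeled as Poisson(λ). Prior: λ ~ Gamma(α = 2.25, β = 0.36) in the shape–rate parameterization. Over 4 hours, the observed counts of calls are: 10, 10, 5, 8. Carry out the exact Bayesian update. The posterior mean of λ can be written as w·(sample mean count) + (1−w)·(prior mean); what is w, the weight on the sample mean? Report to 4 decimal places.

With a Gamma(shape α, rate β) prior, the Poisson likelihood is conjugate: the posterior is Gamma(α + ΣXᵢ, β + n).
Posterior mean = (α₀+S)/(β₀+n) = [n/(β₀+n)]·(S/n) + [β₀/(β₀+n)]·(α₀/β₀), so only n and β₀ enter the weight.
Weight on data w = n/(β₀+n) = 4/(0.36+4) = 4/4.36 = 0.9174.

0.9174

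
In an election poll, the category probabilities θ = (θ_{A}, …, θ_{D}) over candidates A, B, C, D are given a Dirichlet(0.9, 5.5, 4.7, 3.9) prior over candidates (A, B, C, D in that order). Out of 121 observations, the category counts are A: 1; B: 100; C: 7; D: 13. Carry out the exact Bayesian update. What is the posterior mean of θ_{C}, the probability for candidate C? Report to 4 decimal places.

The Dirichlet prior is conjugate to the Multinomial likelihood: each posterior αⱼ = prior αⱼ + observed count nⱼ.
Posterior concentration: (1.9, 105.5, 11.7, 16.9), total = 136.0.
E[θ_{C}|data] = α_{C}/Σα = 11.7/136.0 = 0.0860.

0.0860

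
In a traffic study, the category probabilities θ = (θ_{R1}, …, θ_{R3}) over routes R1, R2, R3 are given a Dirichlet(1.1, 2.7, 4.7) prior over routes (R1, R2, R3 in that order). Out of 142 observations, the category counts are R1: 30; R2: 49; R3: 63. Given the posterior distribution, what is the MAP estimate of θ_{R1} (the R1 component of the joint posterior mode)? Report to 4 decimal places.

The Dirichlet prior is conjugate to the Multinomial likelihood: each posterior αⱼ = prior αⱼ + observed count nⱼ.
Posterior concentration: (31.1, 51.7, 67.7), total = 150.5.
Joint mode component: (α_{R1}−1)/(Σα−K) = 30.1/147.5 = 0.2041.

0.2041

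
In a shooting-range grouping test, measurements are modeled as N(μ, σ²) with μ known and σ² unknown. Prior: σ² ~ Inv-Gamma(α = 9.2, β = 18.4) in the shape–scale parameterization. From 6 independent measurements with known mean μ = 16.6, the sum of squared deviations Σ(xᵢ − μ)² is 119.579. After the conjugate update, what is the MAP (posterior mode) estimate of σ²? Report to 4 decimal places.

5.9234

With known mean μ and an Inverse-Gamma(α, β) prior on σ², the Normal likelihood is conjugate: posterior is Inv-Gamma(α + n/2, β + Σ(xᵢ−μ)²/2).
Posterior: Inv-Gamma(9.2 + 6/2, 18.4 + 119.579/2) = Inv-Gamma(12.20, 78.1895).
Mode = β/(α+1) = 78.1895/13.20 = 5.9234.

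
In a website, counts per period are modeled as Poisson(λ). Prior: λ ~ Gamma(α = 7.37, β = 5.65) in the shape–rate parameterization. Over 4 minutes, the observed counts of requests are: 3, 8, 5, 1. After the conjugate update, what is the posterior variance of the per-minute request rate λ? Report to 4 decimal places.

0.2617

With a Gamma(shape α, rate β) prior, the Poisson likelihood is conjugate: the posterior is Gamma(α + ΣXᵢ, β + n).
Sum of counts S = 17 over n = 4 minutes.
Posterior: Gamma(α+S, β+n) = Gamma(7.37+17, 5.65+4) = Gamma(24.37, 9.65).
Var = α/β² = 24.37/9.65² = 0.2617.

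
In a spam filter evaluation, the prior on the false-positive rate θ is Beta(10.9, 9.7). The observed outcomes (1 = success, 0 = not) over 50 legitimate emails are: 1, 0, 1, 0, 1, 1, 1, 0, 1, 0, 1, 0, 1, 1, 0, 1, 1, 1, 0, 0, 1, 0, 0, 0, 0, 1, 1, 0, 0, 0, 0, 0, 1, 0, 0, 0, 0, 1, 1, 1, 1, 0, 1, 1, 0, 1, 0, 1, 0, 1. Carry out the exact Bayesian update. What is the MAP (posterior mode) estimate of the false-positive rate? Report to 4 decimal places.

The Beta prior is conjugate to a Binomial/Bernoulli likelihood; the update adds successes to α and failures to β.
Posterior: Beta(α+k, β+n−k) = Beta(10.9+25, 9.7+25) = Beta(35.9, 34.7).
Mode of Beta(a,b) for a,b>1 is (a−1)/(a+b−2) = 34.9/68.6 = 0.5087.

0.5087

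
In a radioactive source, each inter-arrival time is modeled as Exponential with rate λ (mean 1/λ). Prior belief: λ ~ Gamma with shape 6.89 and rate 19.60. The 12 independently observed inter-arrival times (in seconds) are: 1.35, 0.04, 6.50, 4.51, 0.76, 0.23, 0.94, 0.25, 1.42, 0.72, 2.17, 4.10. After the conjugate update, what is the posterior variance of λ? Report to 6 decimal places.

0.010414

With a Gamma(shape α, rate β) prior on the exponential rate λ, the posterior after n observations with total T = Σxᵢ is Gamma(α+n, β+T).
Sum of observations T = 22.99 seconds; n = 12.
Posterior: Gamma(6.89+12, 19.60+22.99) = Gamma(18.89, 42.59).
Var = α/β² = 0.010414.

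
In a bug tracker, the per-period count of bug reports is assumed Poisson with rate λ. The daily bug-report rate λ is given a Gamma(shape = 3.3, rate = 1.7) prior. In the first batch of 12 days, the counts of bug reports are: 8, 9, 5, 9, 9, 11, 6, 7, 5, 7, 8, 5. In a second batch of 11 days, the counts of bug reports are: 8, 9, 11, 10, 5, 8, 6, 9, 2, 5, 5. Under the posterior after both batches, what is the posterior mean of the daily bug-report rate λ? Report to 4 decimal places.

6.8947

With a Gamma(shape α, rate β) prior, the Poisson likelihood is conjugate: the posterior is Gamma(α + ΣXᵢ, β + n).
Batch 1: sum of counts S = 89 over n = 12 days.
After batch 1: Gamma(α+S, β+n) = Gamma(3.3+89, 1.7+12) = Gamma(92.3, 13.7).
Batch 2: sum of counts S = 78 over n = 11 days.
After batch 2: Gamma(α+S, β+n) = Gamma(92.3+78, 13.7+11) = Gamma(170.3, 24.7).
Posterior mean = α/β = 170.3/24.7 = 6.8947.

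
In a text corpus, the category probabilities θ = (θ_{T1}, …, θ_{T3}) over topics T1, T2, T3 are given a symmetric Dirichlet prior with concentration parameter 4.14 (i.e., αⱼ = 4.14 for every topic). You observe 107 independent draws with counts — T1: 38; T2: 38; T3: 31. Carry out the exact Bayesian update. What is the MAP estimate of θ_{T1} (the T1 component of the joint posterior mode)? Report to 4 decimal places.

0.3534

The Dirichlet prior is conjugate to the Multinomial likelihood: each posterior αⱼ = prior αⱼ + observed count nⱼ.
Posterior concentration: (42.14, 42.14, 35.14), total = 119.42.
Joint mode component: (α_{T1}−1)/(Σα−K) = 41.14/116.42 = 0.3534.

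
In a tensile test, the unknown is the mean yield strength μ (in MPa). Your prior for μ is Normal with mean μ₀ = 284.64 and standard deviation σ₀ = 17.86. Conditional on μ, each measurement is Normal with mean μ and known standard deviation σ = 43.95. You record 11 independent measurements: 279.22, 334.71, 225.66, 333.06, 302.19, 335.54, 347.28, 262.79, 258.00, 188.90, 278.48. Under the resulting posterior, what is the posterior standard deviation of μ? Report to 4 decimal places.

For Normal data with known variance σ², a Normal(μ₀, σ₀²) prior on μ is conjugate. Posterior precision = 1/σ₀² + n/σ²; posterior mean is the precision-weighted average of μ₀ and x̄.
σ₀² = 17.86² = 318.9796, σ² = 43.95² = 1931.6025; σ² + n·σ₀² = 1931.6025 + 11·318.9796 = 5440.3781.
Posterior precision = 1/σ₀² + n/σ² = 1/318.9796 + 11/1931.6025 = (σ² + n·σ₀²)/(σ₀²σ²) = 5440.3781/(318.9796·1931.6025); posterior variance σₙ² = σ₀²σ²/(σ² + n·σ₀²) = 318.9796·1931.6025/5440.3781 = 113.253487.
Posterior SD = √σₙ² = √(318.9796·1931.6025/5440.3781) = 10.6421.

10.6421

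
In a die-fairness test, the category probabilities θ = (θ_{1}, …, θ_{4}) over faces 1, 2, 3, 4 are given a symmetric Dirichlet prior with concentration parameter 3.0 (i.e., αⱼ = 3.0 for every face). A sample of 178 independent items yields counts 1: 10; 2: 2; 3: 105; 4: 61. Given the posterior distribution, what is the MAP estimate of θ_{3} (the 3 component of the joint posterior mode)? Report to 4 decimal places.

The Dirichlet prior is conjugate to the Multinomial likelihood: each posterior αⱼ = prior αⱼ + observed count nⱼ.
Posterior concentration: (13.0, 5.0, 108.0, 64.0), total = 190.0.
Joint mode component: (α_{3}−1)/(Σα−K) = 107.0/186.0 = 0.5753.

0.5753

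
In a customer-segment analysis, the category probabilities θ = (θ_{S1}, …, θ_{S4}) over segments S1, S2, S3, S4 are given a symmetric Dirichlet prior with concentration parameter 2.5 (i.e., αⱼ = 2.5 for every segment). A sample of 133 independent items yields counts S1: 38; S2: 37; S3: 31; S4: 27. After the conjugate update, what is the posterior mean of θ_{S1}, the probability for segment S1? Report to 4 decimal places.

The Dirichlet prior is conjugate to the Multinomial likelihood: each posterior αⱼ = prior αⱼ + observed count nⱼ.
Posterior concentration: (40.5, 39.5, 33.5, 29.5), total = 143.0.
E[θ_{S1}|data] = α_{S1}/Σα = 40.5/143.0 = 0.2832.

0.2832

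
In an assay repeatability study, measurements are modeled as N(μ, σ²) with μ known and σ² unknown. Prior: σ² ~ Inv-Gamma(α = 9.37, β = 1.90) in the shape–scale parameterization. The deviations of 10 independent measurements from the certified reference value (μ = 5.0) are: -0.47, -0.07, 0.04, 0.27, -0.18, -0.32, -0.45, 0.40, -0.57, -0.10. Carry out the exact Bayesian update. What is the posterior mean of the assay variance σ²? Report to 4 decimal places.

0.1845

With known mean μ and an Inverse-Gamma(α, β) prior on σ², the Normal likelihood is conjugate: posterior is Inv-Gamma(α + n/2, β + Σ(xᵢ−μ)²/2).
Σ(xᵢ−μ)² = (-0.47)² + (-0.07)² + (0.04)² + (0.27)² + (-0.18)² + (-0.32)² + (-0.45)² + (0.40)² + (-0.57)² + (-0.10)² = 1.1325.
Posterior: Inv-Gamma(9.37 + 10/2, 1.90 + 1.1325/2) = Inv-Gamma(14.37, 2.46625).
E[σ²|data] = β/(α−1) = 2.46625/13.37 = 0.1845.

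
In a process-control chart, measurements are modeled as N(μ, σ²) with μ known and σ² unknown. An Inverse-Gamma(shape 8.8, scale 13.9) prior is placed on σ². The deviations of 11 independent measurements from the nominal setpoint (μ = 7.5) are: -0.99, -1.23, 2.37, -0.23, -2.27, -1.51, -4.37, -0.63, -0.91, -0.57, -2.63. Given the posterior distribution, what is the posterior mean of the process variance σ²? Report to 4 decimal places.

With known mean μ and an Inverse-Gamma(α, β) prior on σ², the Normal likelihood is conjugate: posterior is Inv-Gamma(α + n/2, β + Σ(xᵢ−μ)²/2).
Σ(xᵢ−μ)² = (-0.99)² + (-1.23)² + (2.37)² + (-0.23)² + (-2.27)² + (-1.51)² + (-4.37)² + (-0.63)² + (-0.91)² + (-0.57)² + (-2.63)² = 43.1595.
Posterior: Inv-Gamma(8.8 + 11/2, 13.9 + 43.1595/2) = Inv-Gamma(14.30, 35.47975).
E[σ²|data] = β/(α−1) = 35.47975/13.30 = 2.6677.

2.6677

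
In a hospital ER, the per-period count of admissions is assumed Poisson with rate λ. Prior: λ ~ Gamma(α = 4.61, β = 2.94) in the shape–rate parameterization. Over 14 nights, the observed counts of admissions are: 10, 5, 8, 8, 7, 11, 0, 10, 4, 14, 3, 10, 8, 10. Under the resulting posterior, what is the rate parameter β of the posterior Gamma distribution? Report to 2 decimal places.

16.94

With a Gamma(shape α, rate β) prior, the Poisson likelihood is conjugate: the posterior is Gamma(α + ΣXᵢ, β + n).
Sum of counts S = 108 over n = 14 nights.
Posterior: Gamma(α+S, β+n) = Gamma(4.61+108, 2.94+14) = Gamma(112.61, 16.94).
Posterior β = 16.94.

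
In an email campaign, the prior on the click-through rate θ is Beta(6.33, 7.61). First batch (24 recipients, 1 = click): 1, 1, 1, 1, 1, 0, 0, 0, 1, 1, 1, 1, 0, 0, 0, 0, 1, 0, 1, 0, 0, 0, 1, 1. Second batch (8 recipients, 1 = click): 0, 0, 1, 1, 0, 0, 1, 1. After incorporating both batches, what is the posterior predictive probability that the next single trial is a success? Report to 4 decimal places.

0.5078

The Beta prior is conjugate to a Binomial/Bernoulli likelihood; the update adds successes to α and failures to β.
After batch 1: Beta(6.33+13, 7.61+11) = Beta(19.33, 18.61).
After batch 2: Beta(19.33+4, 18.61+4) = Beta(23.33, 22.61).
For a single future Bernoulli trial, P(success | data) = α/(α+β) = 0.5078.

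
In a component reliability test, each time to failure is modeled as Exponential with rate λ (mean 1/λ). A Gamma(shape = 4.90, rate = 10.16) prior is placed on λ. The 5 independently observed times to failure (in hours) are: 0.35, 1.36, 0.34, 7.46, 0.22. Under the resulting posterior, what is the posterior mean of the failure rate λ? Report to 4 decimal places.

With a Gamma(shape α, rate β) prior on the exponential rate λ, the posterior after n observations with total T = Σxᵢ is Gamma(α+n, β+T).
Sum of observations T = 9.73 hours; n = 5.
Posterior: Gamma(4.90+5, 10.16+9.73) = Gamma(9.90, 19.89).
Posterior mean of λ = α/β = 9.90/19.89 = 0.4977.

0.4977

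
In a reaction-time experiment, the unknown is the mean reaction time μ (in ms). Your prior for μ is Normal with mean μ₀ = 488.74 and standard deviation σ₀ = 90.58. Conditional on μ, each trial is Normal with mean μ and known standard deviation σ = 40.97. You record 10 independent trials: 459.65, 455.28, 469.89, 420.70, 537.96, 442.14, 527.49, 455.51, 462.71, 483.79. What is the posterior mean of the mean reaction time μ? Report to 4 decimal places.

For Normal data with known variance σ², a Normal(μ₀, σ₀²) prior on μ is conjugate. Posterior precision = 1/σ₀² + n/σ²; posterior mean is the precision-weighted average of μ₀ and x̄.
Σxᵢ = 459.65 + 455.28 + 469.89 + 420.70 + 537.96 + 442.14 + 527.49 + 455.51 + 462.71 + 483.79 = 4715.12, so n·x̄ = 4715.12.
σ₀² = 90.58² = 8204.7364, σ² = 40.97² = 1678.5409; σ² + n·σ₀² = 1678.5409 + 10·8204.7364 = 83725.9049.
Posterior mean = (μ₀/σ₀² + n·x̄/σ²)/(1/σ₀² + n/σ²) = (σ²·μ₀ + σ₀²·n·x̄)/(σ² + n·σ₀²) = (1678.5409·488.74 + 8204.7364·4715.12)/83725.9049 = 39506686.773834/83725.9049 = 471.8574.

471.8574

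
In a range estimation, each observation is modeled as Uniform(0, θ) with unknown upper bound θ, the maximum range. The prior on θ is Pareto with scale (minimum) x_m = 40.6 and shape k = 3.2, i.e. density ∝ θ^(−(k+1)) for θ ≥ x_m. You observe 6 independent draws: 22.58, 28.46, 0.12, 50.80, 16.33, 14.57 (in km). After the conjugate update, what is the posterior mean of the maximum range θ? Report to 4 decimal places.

A Pareto(scale x_m, shape k) prior on the upper bound θ of Uniform(0, θ) is conjugate: posterior is Pareto(max(x_m, max xᵢ), k + n).
Sample maximum = 50.80; prior scale x_m = 40.6 → posterior scale = max = 50.80.
Posterior shape = 3.2 + 6 = 9.2.
E[θ|data] = k·x_m/(k−1) = 9.2·50.80/8.2 = 56.9951.

56.9951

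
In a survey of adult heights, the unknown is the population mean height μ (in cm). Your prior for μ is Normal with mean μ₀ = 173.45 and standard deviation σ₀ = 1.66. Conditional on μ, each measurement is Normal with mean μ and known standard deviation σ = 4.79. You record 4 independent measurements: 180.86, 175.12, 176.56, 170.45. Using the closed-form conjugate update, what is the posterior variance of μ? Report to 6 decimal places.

For Normal data with known variance σ², a Normal(μ₀, σ₀²) prior on μ is conjugate. Posterior precision = 1/σ₀² + n/σ²; posterior mean is the precision-weighted average of μ₀ and x̄.
σ₀² = 1.66² = 2.7556, σ² = 4.79² = 22.9441; σ² + n·σ₀² = 22.9441 + 4·2.7556 = 33.9665.
Posterior precision = 1/σ₀² + n/σ² = 1/2.7556 + 4/22.9441 = (σ² + n·σ₀²)/(σ₀²σ²) = 33.9665/(2.7556·22.9441); posterior variance σₙ² = σ₀²σ²/(σ² + n·σ₀²) = 2.7556·22.9441/33.9665 = 1.861386.

1.861386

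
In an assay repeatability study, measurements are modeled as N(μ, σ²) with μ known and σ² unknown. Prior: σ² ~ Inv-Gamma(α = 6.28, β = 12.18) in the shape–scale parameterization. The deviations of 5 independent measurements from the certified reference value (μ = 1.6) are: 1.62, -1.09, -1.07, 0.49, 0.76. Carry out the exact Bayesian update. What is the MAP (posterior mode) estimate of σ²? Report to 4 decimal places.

With known mean μ and an Inverse-Gamma(α, β) prior on σ², the Normal likelihood is conjugate: posterior is Inv-Gamma(α + n/2, β + Σ(xᵢ−μ)²/2).
Σ(xᵢ−μ)² = (1.62)² + (-1.09)² + (-1.07)² + (0.49)² + (0.76)² = 5.7751.
Posterior: Inv-Gamma(6.28 + 5/2, 12.18 + 5.7751/2) = Inv-Gamma(8.78, 15.06755).
Mode = β/(α+1) = 15.06755/9.78 = 1.5406.

1.5406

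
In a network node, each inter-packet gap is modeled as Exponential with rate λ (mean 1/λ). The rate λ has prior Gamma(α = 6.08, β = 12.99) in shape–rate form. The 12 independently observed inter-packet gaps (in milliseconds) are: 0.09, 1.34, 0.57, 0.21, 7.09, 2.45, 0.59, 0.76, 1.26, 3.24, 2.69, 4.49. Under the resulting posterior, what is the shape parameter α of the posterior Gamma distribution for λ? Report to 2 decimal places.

With a Gamma(shape α, rate β) prior on the exponential rate λ, the posterior after n observations with total T = Σxᵢ is Gamma(α+n, β+T).
Sum of observations T = 24.78 milliseconds; n = 12.
Posterior: Gamma(6.08+12, 12.99+24.78) = Gamma(18.08, 37.77).
Posterior α = 18.08.

18.08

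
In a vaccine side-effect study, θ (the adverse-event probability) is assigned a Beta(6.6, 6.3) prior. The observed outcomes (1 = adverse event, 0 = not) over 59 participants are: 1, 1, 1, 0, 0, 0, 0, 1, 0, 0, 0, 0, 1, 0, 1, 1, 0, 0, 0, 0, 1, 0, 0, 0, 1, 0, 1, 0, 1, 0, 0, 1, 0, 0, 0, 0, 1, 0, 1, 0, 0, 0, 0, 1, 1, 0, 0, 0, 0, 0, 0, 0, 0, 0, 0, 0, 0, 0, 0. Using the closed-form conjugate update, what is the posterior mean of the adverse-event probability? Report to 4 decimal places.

0.3143

The Beta prior is conjugate to a Binomial/Bernoulli likelihood; the update adds successes to α and failures to β.
Posterior: Beta(α+k, β+n−k) = Beta(6.6+16, 6.3+43) = Beta(22.6, 49.3).
Posterior mean = α/(α+β) = 22.6/71.9 = 0.3143.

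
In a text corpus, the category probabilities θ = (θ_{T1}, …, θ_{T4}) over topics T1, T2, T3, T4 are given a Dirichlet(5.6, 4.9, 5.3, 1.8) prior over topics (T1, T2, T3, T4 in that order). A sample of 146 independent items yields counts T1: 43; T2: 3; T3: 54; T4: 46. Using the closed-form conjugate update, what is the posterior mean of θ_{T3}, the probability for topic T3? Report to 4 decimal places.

0.3625

The Dirichlet prior is conjugate to the Multinomial likelihood: each posterior αⱼ = prior αⱼ + observed count nⱼ.
Posterior concentration: (48.6, 7.9, 59.3, 47.8), total = 163.6.
E[θ_{T3}|data] = α_{T3}/Σα = 59.3/163.6 = 0.3625.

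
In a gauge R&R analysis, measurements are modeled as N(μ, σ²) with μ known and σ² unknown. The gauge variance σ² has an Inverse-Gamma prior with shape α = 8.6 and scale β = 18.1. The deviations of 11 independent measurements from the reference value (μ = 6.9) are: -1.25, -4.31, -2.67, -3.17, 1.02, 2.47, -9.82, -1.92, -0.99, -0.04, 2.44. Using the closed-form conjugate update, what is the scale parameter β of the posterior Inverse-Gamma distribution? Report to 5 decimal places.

93.85590

With known mean μ and an Inverse-Gamma(α, β) prior on σ², the Normal likelihood is conjugate: posterior is Inv-Gamma(α + n/2, β + Σ(xᵢ−μ)²/2).
Σ(xᵢ−μ)² = (-1.25)² + (-4.31)² + (-2.67)² + (-3.17)² + (1.02)² + (2.47)² + (-9.82)² + (-1.92)² + (-0.99)² + (-0.04)² + (2.44)² = 151.5118.
Posterior: Inv-Gamma(8.6 + 11/2, 18.1 + 151.5118/2) = Inv-Gamma(14.10, 93.85590).
Posterior β = 93.85590.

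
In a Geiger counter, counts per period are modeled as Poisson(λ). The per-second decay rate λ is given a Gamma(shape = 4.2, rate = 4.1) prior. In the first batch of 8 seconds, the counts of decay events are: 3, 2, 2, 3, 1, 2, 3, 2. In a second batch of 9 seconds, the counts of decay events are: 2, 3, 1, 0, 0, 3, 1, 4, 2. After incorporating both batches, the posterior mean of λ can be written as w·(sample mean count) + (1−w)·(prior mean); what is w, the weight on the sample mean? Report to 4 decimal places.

With a Gamma(shape α, rate β) prior, the Poisson likelihood is conjugate: the posterior is Gamma(α + ΣXᵢ, β + n).
Total number of seconds: n = 8 + 9 = 17.
Posterior mean = (α₀+S)/(β₀+n) = [n/(β₀+n)]·(S/n) + [β₀/(β₀+n)]·(α₀/β₀), so only n and β₀ enter the weight.
Weight on data w = n/(β₀+n) = 17/(4.1+17) = 17/21.1 = 0.8057.

0.8057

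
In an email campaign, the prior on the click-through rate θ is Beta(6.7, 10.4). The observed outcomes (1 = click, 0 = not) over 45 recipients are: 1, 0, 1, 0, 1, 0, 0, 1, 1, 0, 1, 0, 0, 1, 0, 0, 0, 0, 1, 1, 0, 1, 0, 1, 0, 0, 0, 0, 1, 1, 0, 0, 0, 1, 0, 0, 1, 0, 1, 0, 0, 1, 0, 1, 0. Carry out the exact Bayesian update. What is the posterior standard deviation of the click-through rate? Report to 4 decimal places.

0.0616

The Beta prior is conjugate to a Binomial/Bernoulli likelihood; the update adds successes to α and failures to β.
Posterior: Beta(α+k, β+n−k) = Beta(6.7+18, 10.4+27) = Beta(24.7, 37.4).
Var = αβ/((α+β)²(α+β+1)) = 24.7·37.4/(62.1²·63.1) = 0.00379626; SD = √0.00379626 = 0.0616.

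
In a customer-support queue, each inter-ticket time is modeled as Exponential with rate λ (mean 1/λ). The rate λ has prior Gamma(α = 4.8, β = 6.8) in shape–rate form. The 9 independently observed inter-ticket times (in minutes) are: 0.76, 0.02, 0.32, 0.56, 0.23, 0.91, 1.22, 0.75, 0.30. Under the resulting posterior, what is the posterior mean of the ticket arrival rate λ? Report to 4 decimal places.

With a Gamma(shape α, rate β) prior on the exponential rate λ, the posterior after n observations with total T = Σxᵢ is Gamma(α+n, β+T).
Sum of observations T = 5.07 minutes; n = 9.
Posterior: Gamma(4.8+9, 6.8+5.07) = Gamma(13.8, 11.87).
Posterior mean of λ = α/β = 13.8/11.87 = 1.1626.

1.1626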